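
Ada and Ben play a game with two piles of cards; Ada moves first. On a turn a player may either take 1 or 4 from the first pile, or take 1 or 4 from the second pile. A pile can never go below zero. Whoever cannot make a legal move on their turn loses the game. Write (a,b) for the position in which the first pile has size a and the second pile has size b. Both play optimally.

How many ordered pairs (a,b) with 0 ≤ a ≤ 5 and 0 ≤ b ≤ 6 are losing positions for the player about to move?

Classify positions by backward induction: terminal positions (no move available) are L. From any other position, the mover wins iff some move reaches an L.
Every move lowers a or b (never raises either), so fill the grid row by row in increasing a, and left to right within a row: each cell's successors are then already labelled.
      b=0  b=1  b=2  b=3  b=4  b=5  b=6
a=0:    L    W    L    W    W    L    W
a=1:    W    L    W    L    W    W    L
a=2:    L    W    L    W    W    L    W
a=3:    W    L    W    L    W    W    L
a=4:    W    W    W    W    L    W    W
a=5:    L    W    L    W    W    L    W
Cells with no legal move (terminal, hence L): (0,0).
The remaining L cells, each justified by listing all of its moves:
(0,2): only reaches (0,1)(W), which is W → L
(0,5): only reaches (0,4)(W), (0,1)(W), all W → L
(1,1): only reaches (0,1)(W), (1,0)(W), all W → L
(1,3): only reaches (0,3)(W), (1,2)(W), all W → L
(1,6): only reaches (0,6)(W), (1,5)(W), (1,2)(W), all W → L
(2,0): only reaches (1,0)(W), which is W → L
(2,2): only reaches (1,2)(W), (2,1)(W), all W → L
(2,5): only reaches (1,5)(W), (2,4)(W), (2,1)(W), all W → L
(3,1): only reaches (2,1)(W), (3,0)(W), all W → L
(3,3): only reaches (2,3)(W), (3,2)(W), all W → L
(3,6): only reaches (2,6)(W), (3,5)(W), (3,2)(W), all W → L
(4,4): only reaches (3,4)(W), (0,4)(W), (4,3)(W), (4,0)(W), all W → L
(5,0): only reaches (4,0)(W), (1,0)(W), all W → L
(5,2): only reaches (4,2)(W), (1,2)(W), (5,1)(W), all W → L
(5,5): only reaches (4,5)(W), (1,5)(W), (5,4)(W), (5,1)(W), all W → L
Every other cell has at least one move into one of the L cells above, so it is W.
L cells per row: a=0: 3, a=1: 3, a=2: 3, a=3: 3, a=4: 1, a=5: 3; total 16.

16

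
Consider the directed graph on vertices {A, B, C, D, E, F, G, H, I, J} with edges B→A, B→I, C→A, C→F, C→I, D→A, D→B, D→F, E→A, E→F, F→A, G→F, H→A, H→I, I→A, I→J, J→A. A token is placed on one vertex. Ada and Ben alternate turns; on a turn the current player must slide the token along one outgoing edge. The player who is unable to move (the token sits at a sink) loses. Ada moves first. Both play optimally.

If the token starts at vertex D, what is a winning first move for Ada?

Label each position W (a win for the player to move) or L (a loss). A position with no legal move is L; any other position is W exactly when some move reaches an L, and L when every move reaches a W.
Every edge goes from a vertex to one that appears earlier in the order A, J, I, F, H, G, B, C, E, D, so processing vertices in that order labels each vertex after all of its successors.
A: no outgoing edge → L
J: reaches L-position A → W
I: reaches L-position A → W
F: reaches L-position A → W
H: reaches L-position A → W
G: only reaches F(W), which is W → L
B: reaches L-position A → W
C: reaches L-position A → W
E: reaches L-position A → W
D: reaches L-position A → W
From D, the L positions reachable in one move are: A.

Move to A.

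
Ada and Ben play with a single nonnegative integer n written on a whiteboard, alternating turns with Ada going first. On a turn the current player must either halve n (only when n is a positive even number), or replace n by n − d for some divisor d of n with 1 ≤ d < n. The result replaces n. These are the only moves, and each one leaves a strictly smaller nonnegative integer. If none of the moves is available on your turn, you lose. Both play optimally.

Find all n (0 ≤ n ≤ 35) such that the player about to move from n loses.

Classify positions by backward induction: terminal positions (no move available) are L. From any other position, the mover wins iff some move reaches an L.
n=0: no move → L
n=1: no move → L
n=2: →1(L), so W
n=3: →2(W) only, which is W, so L
n=4: →3(L), so W
n=5: →4(W) only, which is W, so L
n=6: →3(L), so W
n=7: →6(W) only, which is W, so L
n=8: →7(L), so W
n=9: →6(W), 8(W) — all W, so L
n=10: →5(L), so W
n=11: →10(W) only, which is W, so L
n=12: →9(L), so W
n=13: →12(W) only, which is W, so L
n=14: →7(L), so W
n=15: →10(W), 12(W), 14(W) — all W, so L
n=16: →15(L), so W
n=17: →16(W) only, which is W, so L
n=18: →9(L), so W
n=19: →18(W) only, which is W, so L
n=20: →15(L), so W
n=21: →14(W), 18(W), 20(W) — all W, so L
n=22: →11(L), so W
n=23: →22(W) only, which is W, so L
n=24: →21(L), so W
n=25: →20(W), 24(W) — all W, so L
n=26: →13(L), so W
n=27: →18(W), 24(W), 26(W) — all W, so L
n=28: →21(L), so W
n=29: →28(W) only, which is W, so L
n=30: →15(L), so W
n=31: →30(W) only, which is W, so L
n=32: →31(L), so W
n=33: →22(W), 30(W), 32(W) — all W, so L
n=34: →17(L), so W
n=35: →28(W), 30(W), 34(W) — all W, so L
Reading off the rows marked L gives the requested list; there are 19 such values of n.

0, 1, 3, 5, 7, 9, 11, 13, 15, 17, 19, 21, 23, 25, 27, 29, 31, 33, 35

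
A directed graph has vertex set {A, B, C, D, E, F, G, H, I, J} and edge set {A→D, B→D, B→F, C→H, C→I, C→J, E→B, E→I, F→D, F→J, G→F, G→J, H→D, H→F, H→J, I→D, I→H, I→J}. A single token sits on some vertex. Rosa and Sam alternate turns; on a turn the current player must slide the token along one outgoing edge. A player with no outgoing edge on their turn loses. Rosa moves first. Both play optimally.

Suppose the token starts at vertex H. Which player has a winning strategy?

Compute win/loss labels from the base case upward. A position with no move is L. Any other position is W if it can reach an L in one move, else L.
Every edge goes from a vertex to one that appears earlier in the order D, J, F, H, I, G, A, B, E, C, so processing vertices in that order labels each vertex after all of its successors.
D: no outgoing edge → L
J: no outgoing edge → L
F: W (go to J, an L position)
H: W (go to J, an L position)
I: W (go to J, an L position)
G: W (go to J, an L position)
A: W (go to D, an L position)
B: W (go to D, an L position)
E: L (options B(W), I(W) are all W)
C: W (go to J, an L position)
From H Rosa can move to J, reaching an L position.

Rosa wins.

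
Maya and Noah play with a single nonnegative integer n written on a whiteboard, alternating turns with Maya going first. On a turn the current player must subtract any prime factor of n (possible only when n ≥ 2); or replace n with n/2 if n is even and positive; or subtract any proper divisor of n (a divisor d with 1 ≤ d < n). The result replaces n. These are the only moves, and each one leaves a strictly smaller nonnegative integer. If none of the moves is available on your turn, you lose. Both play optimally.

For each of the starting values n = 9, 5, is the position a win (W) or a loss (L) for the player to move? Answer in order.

9: L, 5: W

Label each position W (a win for the player to move) or L (a loss). A position with no legal move is L; any other position is W exactly when some move reaches an L, and L when every move reaches a W.
n=0: no move → L
n=1: no move → L
n=2: →0(L), so W
n=3: →0(L), so W
n=4: →2(W), 3(W) — all W, so L
n=5: →0(L), so W
n=6: →4(L), so W
n=7: →0(L), so W
n=8: →4(L), so W
n=9: →6(W), 8(W) — all W, so L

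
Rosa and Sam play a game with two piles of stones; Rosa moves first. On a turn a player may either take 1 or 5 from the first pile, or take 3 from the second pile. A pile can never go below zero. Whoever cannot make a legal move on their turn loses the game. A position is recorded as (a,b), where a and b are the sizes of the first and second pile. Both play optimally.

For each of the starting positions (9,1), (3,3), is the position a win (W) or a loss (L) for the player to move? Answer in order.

Classify positions by backward induction: terminal positions (no move available) are L. From any other position, the mover wins iff some move reaches an L.
No move ever increases a pile, so every position that can arise here has a ≤ 9 and b ≤ 3; it is enough to label the cells with 0 ≤ a ≤ 9 and 0 ≤ b ≤ 3.
Every move lowers a or b (never raises either), so fill the grid row by row in increasing a, and left to right within a row: each cell's successors are then already labelled.
      b=0  b=1  b=2  b=3
a=0:    L    L    L    W
a=1:    W    W    W    L
a=2:    L    L    L    W
a=3:    W    W    W    L
a=4:    L    L    L    W
a=5:    W    W    W    L
a=6:    L    L    L    W
a=7:    W    W    W    L
a=8:    L    L    L    W
a=9:    W    W    W    L
Cells with no legal move (terminal, hence L): (0,0), (0,1), (0,2).
The remaining L cells, each justified by listing all of its moves:
(1,3): moves to (0,3)(W), (1,0)(W); every one is W ⇒ L
(2,0): the only move is to (1,0)(W), a W ⇒ L
(2,1): the only move is to (1,1)(W), a W ⇒ L
(2,2): the only move is to (1,2)(W), a W ⇒ L
(3,3): moves to (2,3)(W), (3,0)(W); every one is W ⇒ L
(4,0): the only move is to (3,0)(W), a W ⇒ L
(4,1): the only move is to (3,1)(W), a W ⇒ L
(4,2): the only move is to (3,2)(W), a W ⇒ L
(5,3): moves to (4,3)(W), (0,3)(W), (5,0)(W); every one is W ⇒ L
(6,0): moves to (5,0)(W), (1,0)(W); every one is W ⇒ L
(6,1): moves to (5,1)(W), (1,1)(W); every one is W ⇒ L
(6,2): moves to (5,2)(W), (1,2)(W); every one is W ⇒ L
(7,3): moves to (6,3)(W), (2,3)(W), (7,0)(W); every one is W ⇒ L
(8,0): moves to (7,0)(W), (3,0)(W); every one is W ⇒ L
(8,1): moves to (7,1)(W), (3,1)(W); every one is W ⇒ L
(8,2): moves to (7,2)(W), (3,2)(W); every one is W ⇒ L
(9,3): moves to (8,3)(W), (4,3)(W), (9,0)(W); every one is W ⇒ L
Every other cell has at least one move into one of the L cells above, so it is W.
(9,1): the move to (8,1) reaches an L cell, so W
(3,3): one of the L cells justified above, so L

(9,1): W, (3,3): L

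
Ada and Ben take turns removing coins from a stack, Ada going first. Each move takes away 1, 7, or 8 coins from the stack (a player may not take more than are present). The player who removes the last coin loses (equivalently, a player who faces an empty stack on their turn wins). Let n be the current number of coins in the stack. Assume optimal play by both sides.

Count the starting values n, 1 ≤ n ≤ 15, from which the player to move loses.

4

Build the W/L table. Terminal = W. A non-terminal position is W if it has a move to some L; otherwise it is L.
n=0: no move; the opponent has just taken the last coin and therefore loses → W
n=1: →0(W) only, which is W, so L
n=2: →1(L), so W
n=3: →2(W) only, which is W, so L
n=4: →3(L), so W
n=5: →4(W) only, which is W, so L
n=6: →5(L), so W
n=7: →6(W), 0(W) — all W, so L
n=8: →7(L), so W
n=9: →1(L), so W
n=10: →3(L), so W
n=11: →3(L), so W
n=12: →5(L), so W
n=13: →5(L), so W
n=14: →7(L), so W
n=15: →7(L), so W
L entries with 1 ≤ n ≤ 15 (the range starts at n=1): n = 1, 3, 5, 7; that makes 4.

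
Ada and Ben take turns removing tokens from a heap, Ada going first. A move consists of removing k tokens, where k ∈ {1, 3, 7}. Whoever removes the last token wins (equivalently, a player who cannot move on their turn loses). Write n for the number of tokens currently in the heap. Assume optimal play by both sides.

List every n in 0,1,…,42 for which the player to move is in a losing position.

Classify positions by backward induction: terminal positions (no move available) are L. From any other position, the mover wins iff some move reaches an L.
n=0: no move → L
n=1: can move to 0, which is L ⇒ W
n=2: the only move is to 1(W), a W ⇒ L
n=3: can move to 2, which is L ⇒ W
n=4: moves to 3(W), 1(W); every one is W ⇒ L
n=5: can move to 4, which is L ⇒ W
n=6: moves to 5(W), 3(W); every one is W ⇒ L
n=7: can move to 6, which is L ⇒ W
n=8: moves to 7(W), 5(W), 1(W); every one is W ⇒ L
n=9: can move to 8, which is L ⇒ W
n=10: moves to 9(W), 7(W), 3(W); every one is W ⇒ L
n=11: can move to 10, which is L ⇒ W
n=12: moves to 11(W), 9(W), 5(W); every one is W ⇒ L
n=13: can move to 12, which is L ⇒ W
n=14: moves to 13(W), 11(W), 7(W); every one is W ⇒ L
n=15: can move to 14, which is L ⇒ W
n=16: moves to 15(W), 13(W), 9(W); every one is W ⇒ L
n=17: can move to 16, which is L ⇒ W
n=18: moves to 17(W), 15(W), 11(W); every one is W ⇒ L
n=19: can move to 18, which is L ⇒ W
n=20: moves to 19(W), 17(W), 13(W); every one is W ⇒ L
n=21: can move to 20, which is L ⇒ W
n=22: moves to 21(W), 19(W), 15(W); every one is W ⇒ L
n=23: can move to 22, which is L ⇒ W
n=24: moves to 23(W), 21(W), 17(W); every one is W ⇒ L
n=25: can move to 24, which is L ⇒ W
n=26: moves to 25(W), 23(W), 19(W); every one is W ⇒ L
n=27: can move to 26, which is L ⇒ W
n=28: moves to 27(W), 25(W), 21(W); every one is W ⇒ L
n=29: can move to 28, which is L ⇒ W
n=30: moves to 29(W), 27(W), 23(W); every one is W ⇒ L
n=31: can move to 30, which is L ⇒ W
n=32: moves to 31(W), 29(W), 25(W); every one is W ⇒ L
n=33: can move to 32, which is L ⇒ W
n=34: moves to 33(W), 31(W), 27(W); every one is W ⇒ L
n=35: can move to 34, which is L ⇒ W
n=36: moves to 35(W), 33(W), 29(W); every one is W ⇒ L
n=37: can move to 36, which is L ⇒ W
n=38: moves to 37(W), 35(W), 31(W); every one is W ⇒ L
n=39: can move to 38, which is L ⇒ W
n=40: moves to 39(W), 37(W), 33(W); every one is W ⇒ L
n=41: can move to 40, which is L ⇒ W
n=42: moves to 41(W), 39(W), 35(W); every one is W ⇒ L
Reading off the rows marked L gives the requested list; there are 22 such values of n.

0, 2, 4, 6, 8, 10, 12, 14, 16, 18, 20, 22, 24, 26, 28, 30, 32, 34, 36, 38, 40, 42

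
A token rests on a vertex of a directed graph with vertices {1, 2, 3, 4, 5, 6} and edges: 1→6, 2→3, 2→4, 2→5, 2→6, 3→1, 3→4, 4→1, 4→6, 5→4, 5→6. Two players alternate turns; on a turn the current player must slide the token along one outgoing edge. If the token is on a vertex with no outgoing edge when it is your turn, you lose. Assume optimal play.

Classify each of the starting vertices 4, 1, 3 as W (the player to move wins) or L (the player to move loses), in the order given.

Positions with no move are L. A position that does have a move is losing for the player to move precisely when every available move leads to a winning position for the opponent. Fill in the labels:
Every edge goes from a vertex to one that appears earlier in the order 6, 1, 4, 3, 5, 2, so processing vertices in that order labels each vertex after all of its successors.
6: no outgoing edge → L
1: →6(L), so W
4: →6(L), so W
3: →4(W), 1(W) — all W, so L
5: →6(L), so W
2: →3(L), so W

4: W, 1: W, 3: L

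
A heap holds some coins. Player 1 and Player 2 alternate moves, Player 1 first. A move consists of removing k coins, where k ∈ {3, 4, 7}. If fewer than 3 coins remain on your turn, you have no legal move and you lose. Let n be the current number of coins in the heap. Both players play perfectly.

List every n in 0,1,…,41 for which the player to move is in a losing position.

Work bottom-up. With no move the player to move loses. Otherwise the position is W if at least one move leads to an L position for the opponent, and L if every move leads to a W.
n=0: no move → L
n=1: no move → L
n=2: no move → L
n=3: →0(L), so W
n=4: →1(L), so W
n=5: →2(L), so W
n=6: →2(L), so W
n=7: →0(L), so W
n=8: →1(L), so W
n=9: →2(L), so W
n=10: →7(W), 6(W), 3(W) — all W, so L
n=11: →8(W), 7(W), 4(W) — all W, so L
n=12: →9(W), 8(W), 5(W) — all W, so L
n=13: →10(L), so W
n=14: →11(L), so W
n=15: →12(L), so W
n=16: →12(L), so W
n=17: →10(L), so W
n=18: →11(L), so W
n=19: →12(L), so W
n=20: →17(W), 16(W), 13(W) — all W, so L
n=21: →18(W), 17(W), 14(W) — all W, so L
n=22: →19(W), 18(W), 15(W) — all W, so L
n=23: →20(L), so W
n=24: →21(L), so W
n=25: →22(L), so W
n=26: →22(L), so W
n=27: →20(L), so W
n=28: →21(L), so W
n=29: →22(L), so W
n=30: →27(W), 26(W), 23(W) — all W, so L
n=31: →28(W), 27(W), 24(W) — all W, so L
n=32: →29(W), 28(W), 25(W) — all W, so L
n=33: →30(L), so W
n=34: →31(L), so W
n=35: →32(L), so W
n=36: →32(L), so W
n=37: →30(L), so W
n=38: →31(L), so W
n=39: →32(L), so W
n=40: →37(W), 36(W), 33(W) — all W, so L
n=41: →38(W), 37(W), 34(W) — all W, so L
Reading off the rows marked L gives the requested list; there are 14 such values of n.

0, 1, 2, 10, 11, 12, 20, 21, 22, 30, 31, 32, 40, 41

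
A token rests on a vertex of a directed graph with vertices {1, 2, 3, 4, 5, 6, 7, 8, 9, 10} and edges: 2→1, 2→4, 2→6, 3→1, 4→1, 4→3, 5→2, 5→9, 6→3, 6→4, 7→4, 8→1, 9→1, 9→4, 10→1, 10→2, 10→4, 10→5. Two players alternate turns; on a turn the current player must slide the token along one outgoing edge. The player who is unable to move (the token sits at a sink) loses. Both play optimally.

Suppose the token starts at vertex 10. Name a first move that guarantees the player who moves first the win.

Move to 5.

Build the W/L table. Terminal = L. A non-terminal position is W if it has a move to some L; otherwise it is L.
Every edge goes from a vertex to one that appears earlier in the order 1, 3, 4, 7, 9, 6, 2, 8, 5, 10, so processing vertices in that order labels each vertex after all of its successors.
1: no outgoing edge → L
3: reaches L-position 1 → W
4: reaches L-position 1 → W
7: only reaches 4(W), which is W → L
9: reaches L-position 1 → W
6: only reaches 4(W), 3(W), all W → L
2: reaches L-position 6 → W
8: reaches L-position 1 → W
5: only reaches 2(W), 9(W), all W → L
10: reaches L-position 5 → W
From 10, the L positions reachable in one move are: 5, 1. Any move reaching one of these is winning.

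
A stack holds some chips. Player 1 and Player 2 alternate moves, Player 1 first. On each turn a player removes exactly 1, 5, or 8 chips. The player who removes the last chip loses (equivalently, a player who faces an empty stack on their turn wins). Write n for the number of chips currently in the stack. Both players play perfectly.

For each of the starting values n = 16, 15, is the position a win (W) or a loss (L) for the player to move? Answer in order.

16: L, 15: W

Build the W/L table. Terminal = W. A non-terminal position is W if it has a move to some L; otherwise it is L.
n=0: no move; the opponent has just taken the last chip and therefore loses → W
n=1: the only move is to 0(W), a W ⇒ L
n=2: can move to 1, which is L ⇒ W
n=3: the only move is to 2(W), a W ⇒ L
n=4: can move to 3, which is L ⇒ W
n=5: moves to 4(W), 0(W); every one is W ⇒ L
n=6: can move to 5, which is L ⇒ W
n=7: moves to 6(W), 2(W); every one is W ⇒ L
n=8: can move to 7, which is L ⇒ W
n=9: can move to 1, which is L ⇒ W
n=10: can move to 5, which is L ⇒ W
n=11: can move to 3, which is L ⇒ W
n=12: can move to 7, which is L ⇒ W
n=13: can move to 5, which is L ⇒ W
n=14: moves to 13(W), 9(W), 6(W); every one is W ⇒ L
n=15: can move to 14, which is L ⇒ W
n=16: moves to 15(W), 11(W), 8(W); every one is W ⇒ L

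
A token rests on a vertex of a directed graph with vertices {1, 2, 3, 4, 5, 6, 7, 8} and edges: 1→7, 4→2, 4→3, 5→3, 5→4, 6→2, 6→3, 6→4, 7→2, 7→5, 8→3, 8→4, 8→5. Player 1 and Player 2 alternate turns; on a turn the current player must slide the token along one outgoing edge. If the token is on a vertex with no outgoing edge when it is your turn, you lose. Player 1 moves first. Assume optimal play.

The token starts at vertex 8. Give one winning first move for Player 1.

Label each position W (a win for the player to move) or L (a loss). A position with no legal move is L; any other position is W exactly when some move reaches an L, and L when every move reaches a W.
Every edge goes from a vertex to one that appears earlier in the order 3, 2, 4, 6, 5, 7, 1, 8, so processing vertices in that order labels each vertex after all of its successors.
3: no outgoing edge → L
2: no outgoing edge → L
4: →2(L), so W
6: →2(L), so W
5: →3(L), so W
7: →2(L), so W
1: →7(W) only, which is W, so L
8: →3(L), so W
From 8, the L positions reachable in one move are: 3.

Move to 3.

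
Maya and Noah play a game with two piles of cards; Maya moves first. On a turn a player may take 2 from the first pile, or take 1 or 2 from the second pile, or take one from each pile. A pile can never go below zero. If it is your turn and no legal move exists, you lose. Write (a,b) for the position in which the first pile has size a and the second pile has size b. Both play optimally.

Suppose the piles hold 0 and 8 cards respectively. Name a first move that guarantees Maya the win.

Move to (0,6).

Use the standard recursion: the mover loses at a terminal position; elsewhere, the mover wins exactly when some move hands the opponent an L position.
No move ever increases a pile, so every position that can arise here has a ≤ 0 and b ≤ 8; it is enough to label the cells with 0 ≤ a ≤ 0 and 0 ≤ b ≤ 8.
Every move lowers a or b (never raises either), so fill the grid row by row in increasing a, and left to right within a row: each cell's successors are then already labelled.
      b=0  b=1  b=2  b=3  b=4  b=5  b=6  b=7  b=8
a=0:    L    W    W    L    W    W    L    W    W
Cells with no legal move (terminal, hence L): (0,0).
The remaining L cells, each justified by listing all of its moves:
(0,3): L (options (0,2)(W), (0,1)(W) are all W)
(0,6): L (options (0,5)(W), (0,4)(W) are all W)
Every other cell has at least one move into one of the L cells above, so it is W.
From (0,8), the L positions reachable in one move are: (0,6).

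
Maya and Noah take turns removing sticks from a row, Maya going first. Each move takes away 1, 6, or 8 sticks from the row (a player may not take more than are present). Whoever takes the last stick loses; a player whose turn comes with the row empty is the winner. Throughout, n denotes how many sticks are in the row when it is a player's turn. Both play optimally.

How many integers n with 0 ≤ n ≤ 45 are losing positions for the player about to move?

20

Label each position W (a win for the player to move) or L (a loss). A position with no legal move is W; any other position is W exactly when some move reaches an L, and L when every move reaches a W.
n=0: no move; the opponent has just taken the last stick and therefore loses → W
n=1: →0(W) only, which is W, so L
n=2: →1(L), so W
n=3: →2(W) only, which is W, so L
n=4: →3(L), so W
n=5: →4(W) only, which is W, so L
n=6: →5(L), so W
n=7: →1(L), so W
n=8: →7(W), 2(W), 0(W) — all W, so L
n=9: →8(L), so W
n=10: →9(W), 4(W), 2(W) — all W, so L
n=11: →10(L), so W
n=12: →11(W), 6(W), 4(W) — all W, so L
n=13: →12(L), so W
n=14: →8(L), so W
n=15: →14(W), 9(W), 7(W) — all W, so L
n=16: →15(L), so W
n=17: →16(W), 11(W), 9(W) — all W, so L
n=18: →17(L), so W
n=19: →18(W), 13(W), 11(W) — all W, so L
n=20: →19(L), so W
n=21: →15(L), so W
n=22: →21(W), 16(W), 14(W) — all W, so L
n=23: →22(L), so W
n=24: →23(W), 18(W), 16(W) — all W, so L
n=25: →24(L), so W
n=26: →25(W), 20(W), 18(W) — all W, so L
n=27: →26(L), so W
n=28: →22(L), so W
n=29: →28(W), 23(W), 21(W) — all W, so L
n=30: →29(L), so W
n=31: →30(W), 25(W), 23(W) — all W, so L
n=32: →31(L), so W
n=33: →32(W), 27(W), 25(W) — all W, so L
n=34: →33(L), so W
n=35: →29(L), so W
n=36: →35(W), 30(W), 28(W) — all W, so L
n=37: →36(L), so W
n=38: →37(W), 32(W), 30(W) — all W, so L
n=39: →38(L), so W
n=40: →39(W), 34(W), 32(W) — all W, so L
n=41: →40(L), so W
n=42: →36(L), so W
n=43: →42(W), 37(W), 35(W) — all W, so L
n=44: →43(L), so W
n=45: →44(W), 39(W), 37(W) — all W, so L
L entries with 0 ≤ n ≤ 45: n = 1, 3, 5, 8, 10, 12, 15, 17, 19, 22, 24, 26, 29, 31, 33, 36, 38, 40, 43, 45; that makes 20.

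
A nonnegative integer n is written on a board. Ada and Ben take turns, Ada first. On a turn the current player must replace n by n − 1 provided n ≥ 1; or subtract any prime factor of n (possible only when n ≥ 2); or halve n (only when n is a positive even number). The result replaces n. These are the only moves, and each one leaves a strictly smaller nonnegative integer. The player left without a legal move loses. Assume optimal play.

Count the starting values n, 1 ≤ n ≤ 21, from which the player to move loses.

4

Compute win/loss labels from the base case upward. A position with no move is L. Any other position is W if it can reach an L in one move, else L.
n=0: no move → L
n=1: can move to 0, which is L ⇒ W
n=2: can move to 0, which is L ⇒ W
n=3: can move to 0, which is L ⇒ W
n=4: moves to 2(W), 3(W); every one is W ⇒ L
n=5: can move to 0, which is L ⇒ W
n=6: can move to 4, which is L ⇒ W
n=7: can move to 0, which is L ⇒ W
n=8: can move to 4, which is L ⇒ W
n=9: moves to 6(W), 8(W); every one is W ⇒ L
n=10: can move to 9, which is L ⇒ W
n=11: can move to 0, which is L ⇒ W
n=12: can move to 9, which is L ⇒ W
n=13: can move to 0, which is L ⇒ W
n=14: moves to 7(W), 12(W), 13(W); every one is W ⇒ L
n=15: can move to 14, which is L ⇒ W
n=16: can move to 14, which is L ⇒ W
n=17: can move to 0, which is L ⇒ W
n=18: can move to 9, which is L ⇒ W
n=19: can move to 0, which is L ⇒ W
n=20: moves to 10(W), 15(W), 18(W), 19(W); every one is W ⇒ L
n=21: can move to 14, which is L ⇒ W
L entries with 1 ≤ n ≤ 21 (n=0 is outside the asked range and is not counted): n = 4, 9, 14, 20; that makes 4.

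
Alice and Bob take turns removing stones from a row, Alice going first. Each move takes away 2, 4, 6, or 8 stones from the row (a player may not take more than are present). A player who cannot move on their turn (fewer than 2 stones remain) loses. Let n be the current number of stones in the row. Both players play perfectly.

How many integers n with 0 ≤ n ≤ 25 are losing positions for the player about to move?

6

Positions with no move are L. A position that does have a move is losing for the player to move precisely when every available move leads to a winning position for the opponent. Fill in the labels:
n=0: no move → L
n=1: no move → L
n=2: reaches L-position 0 → W
n=3: reaches L-position 1 → W
n=4: reaches L-position 0 → W
n=5: reaches L-position 1 → W
n=6: reaches L-position 0 → W
n=7: reaches L-position 1 → W
n=8: reaches L-position 0 → W
n=9: reaches L-position 1 → W
n=10: only reaches 8(W), 6(W), 4(W), 2(W), all W → L
n=11: only reaches 9(W), 7(W), 5(W), 3(W), all W → L
n=12: reaches L-position 10 → W
n=13: reaches L-position 11 → W
n=14: reaches L-position 10 → W
n=15: reaches L-position 11 → W
n=16: reaches L-position 10 → W
n=17: reaches L-position 11 → W
n=18: reaches L-position 10 → W
n=19: reaches L-position 11 → W
n=20: only reaches 18(W), 16(W), 14(W), 12(W), all W → L
n=21: only reaches 19(W), 17(W), 15(W), 13(W), all W → L
n=22: reaches L-position 20 → W
n=23: reaches L-position 21 → W
n=24: reaches L-position 20 → W
n=25: reaches L-position 21 → W
L entries with 0 ≤ n ≤ 25: n = 0, 1, 10, 11, 20, 21; that makes 6.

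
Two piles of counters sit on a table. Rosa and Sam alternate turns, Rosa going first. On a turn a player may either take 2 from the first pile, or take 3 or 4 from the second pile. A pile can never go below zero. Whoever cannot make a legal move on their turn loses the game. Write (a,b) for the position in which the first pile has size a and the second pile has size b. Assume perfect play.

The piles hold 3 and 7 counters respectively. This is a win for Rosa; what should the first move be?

Label each position W (a win for the player to move) or L (a loss). A position with no legal move is L; any other position is W exactly when some move reaches an L, and L when every move reaches a W.
No move ever increases a pile, so every position that can arise here has a ≤ 3 and b ≤ 7; it is enough to label the cells with 0 ≤ a ≤ 3 and 0 ≤ b ≤ 7.
Every move lowers a or b (never raises either), so fill the grid row by row in increasing a, and left to right within a row: each cell's successors are then already labelled.
      b=0  b=1  b=2  b=3  b=4  b=5  b=6  b=7
a=0:    L    L    L    W    W    W    W    L
a=1:    L    L    L    W    W    W    W    L
a=2:    W    W    W    L    L    L    W    W
a=3:    W    W    W    L    L    L    W    W
Cells with no legal move (terminal, hence L): (0,0), (0,1), (0,2), (1,0), (1,1), (1,2).
The remaining L cells, each justified by listing all of its moves:
(0,7): moves to (0,4)(W), (0,3)(W); every one is W ⇒ L
(1,7): moves to (1,4)(W), (1,3)(W); every one is W ⇒ L
(2,3): moves to (0,3)(W), (2,0)(W); every one is W ⇒ L
(2,4): moves to (0,4)(W), (2,1)(W), (2,0)(W); every one is W ⇒ L
(2,5): moves to (0,5)(W), (2,2)(W), (2,1)(W); every one is W ⇒ L
(3,3): moves to (1,3)(W), (3,0)(W); every one is W ⇒ L
(3,4): moves to (1,4)(W), (3,1)(W), (3,0)(W); every one is W ⇒ L
(3,5): moves to (1,5)(W), (3,2)(W), (3,1)(W); every one is W ⇒ L
Every other cell has at least one move into one of the L cells above, so it is W.
From (3,7), the L positions reachable in one move are: (1,7), (3,4), (3,3). Any move reaching one of these is winning.

Move to (1,7).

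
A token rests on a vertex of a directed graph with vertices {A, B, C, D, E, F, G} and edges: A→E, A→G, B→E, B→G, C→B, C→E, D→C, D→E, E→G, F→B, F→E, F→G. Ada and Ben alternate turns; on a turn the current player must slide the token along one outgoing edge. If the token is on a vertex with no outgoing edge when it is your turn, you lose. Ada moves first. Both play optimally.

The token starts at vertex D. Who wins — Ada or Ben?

Ada wins.

Build the W/L table. Terminal = L. A non-terminal position is W if it has a move to some L; otherwise it is L.
Every edge goes from a vertex to one that appears earlier in the order G, E, A, B, C, D, F, so processing vertices in that order labels each vertex after all of its successors.
G: no outgoing edge → L
E: →G(L), so W
A: →G(L), so W
B: →G(L), so W
C: →B(W), E(W) — all W, so L
D: →C(L), so W
F: →G(L), so W
The starting position D is W: Ada should move to C, handing over an L position.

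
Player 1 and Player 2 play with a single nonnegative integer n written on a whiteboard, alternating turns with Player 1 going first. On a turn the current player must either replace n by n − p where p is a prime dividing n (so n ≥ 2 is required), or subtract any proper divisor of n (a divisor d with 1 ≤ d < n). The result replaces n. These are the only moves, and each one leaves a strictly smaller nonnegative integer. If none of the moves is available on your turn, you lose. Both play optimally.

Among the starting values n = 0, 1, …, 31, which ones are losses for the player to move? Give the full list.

Use the standard recursion: the mover loses at a terminal position; elsewhere, the mover wins exactly when some move hands the opponent an L position.
n=0: no move → L
n=1: no move → L
n=2: can move to 0, which is L ⇒ W
n=3: can move to 0, which is L ⇒ W
n=4: moves to 2(W), 3(W); every one is W ⇒ L
n=5: can move to 0, which is L ⇒ W
n=6: can move to 4, which is L ⇒ W
n=7: can move to 0, which is L ⇒ W
n=8: can move to 4, which is L ⇒ W
n=9: moves to 6(W), 8(W); every one is W ⇒ L
n=10: can move to 9, which is L ⇒ W
n=11: can move to 0, which is L ⇒ W
n=12: can move to 9, which is L ⇒ W
n=13: can move to 0, which is L ⇒ W
n=14: moves to 7(W), 12(W), 13(W); every one is W ⇒ L
n=15: can move to 14, which is L ⇒ W
n=16: can move to 14, which is L ⇒ W
n=17: can move to 0, which is L ⇒ W
n=18: can move to 9, which is L ⇒ W
n=19: can move to 0, which is L ⇒ W
n=20: moves to 10(W), 15(W), 16(W), 18(W), 19(W); every one is W ⇒ L
n=21: can move to 14, which is L ⇒ W
n=22: can move to 20, which is L ⇒ W
n=23: can move to 0, which is L ⇒ W
n=24: can move to 20, which is L ⇒ W
n=25: can move to 20, which is L ⇒ W
n=26: moves to 13(W), 24(W), 25(W); every one is W ⇒ L
n=27: can move to 26, which is L ⇒ W
n=28: can move to 14, which is L ⇒ W
n=29: can move to 0, which is L ⇒ W
n=30: can move to 20, which is L ⇒ W
n=31: can move to 0, which is L ⇒ W
The losing starting values of n are exactly the entries labelled L in this table (7 of them).

0, 1, 4, 9, 14, 20, 26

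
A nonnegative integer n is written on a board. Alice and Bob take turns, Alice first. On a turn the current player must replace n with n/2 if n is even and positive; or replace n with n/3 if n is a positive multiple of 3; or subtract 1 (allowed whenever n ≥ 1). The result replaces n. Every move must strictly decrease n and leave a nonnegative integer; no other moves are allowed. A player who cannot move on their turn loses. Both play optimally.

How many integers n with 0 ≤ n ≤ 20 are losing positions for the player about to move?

Label each position W (a win for the player to move) or L (a loss). A position with no legal move is L; any other position is W exactly when some move reaches an L, and L when every move reaches a W.
n=0: no move → L
n=1: reaches L-position 0 → W
n=2: only reaches 1(W), which is W → L
n=3: reaches L-position 2 → W
n=4: reaches L-position 2 → W
n=5: only reaches 4(W), which is W → L
n=6: reaches L-position 2 → W
n=7: only reaches 6(W), which is W → L
n=8: reaches L-position 7 → W
n=9: only reaches 3(W), 8(W), all W → L
n=10: reaches L-position 5 → W
n=11: only reaches 10(W), which is W → L
n=12: reaches L-position 11 → W
n=13: only reaches 12(W), which is W → L
n=14: reaches L-position 7 → W
n=15: reaches L-position 5 → W
n=16: only reaches 8(W), 15(W), all W → L
n=17: reaches L-position 16 → W
n=18: reaches L-position 9 → W
n=19: only reaches 18(W), which is W → L
n=20: reaches L-position 19 → W
L entries with 0 ≤ n ≤ 20: n = 0, 2, 5, 7, 9, 11, 13, 16, 19; that makes 9.

9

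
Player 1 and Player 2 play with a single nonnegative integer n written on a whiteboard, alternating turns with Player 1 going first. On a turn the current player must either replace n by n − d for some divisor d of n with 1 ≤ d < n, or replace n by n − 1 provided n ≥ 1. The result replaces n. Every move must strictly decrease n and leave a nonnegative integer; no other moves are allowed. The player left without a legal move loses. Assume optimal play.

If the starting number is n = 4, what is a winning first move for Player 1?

Move to 2.

Positions with no move are L. A position that does have a move is losing for the player to move precisely when every available move leads to a winning position for the opponent. Fill in the labels:
n=0: no move → L
n=1: can move to 0, which is L ⇒ W
n=2: the only move is to 1(W), a W ⇒ L
n=3: can move to 2, which is L ⇒ W
n=4: can move to 2, which is L ⇒ W
From 4, the L positions reachable in one move are: 2.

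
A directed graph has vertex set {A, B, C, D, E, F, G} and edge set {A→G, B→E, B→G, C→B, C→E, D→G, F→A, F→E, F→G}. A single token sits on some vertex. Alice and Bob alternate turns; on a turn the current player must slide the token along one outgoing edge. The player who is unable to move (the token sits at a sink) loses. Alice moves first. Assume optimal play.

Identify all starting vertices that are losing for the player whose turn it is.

Work bottom-up. With no move the player to move loses. Otherwise the position is W if at least one move leads to an L position for the opponent, and L if every move leads to a W.
Every edge goes from a vertex to one that appears earlier in the order E, G, B, A, D, C, F, so processing vertices in that order labels each vertex after all of its successors.
E: no outgoing edge → L
G: no outgoing edge → L
B: W (go to G, an L position)
A: W (go to G, an L position)
D: W (go to G, an L position)
C: W (go to E, an L position)
F: W (go to G, an L position)
Reading off the rows marked L gives the requested list; there are 2 such vertices.

E, G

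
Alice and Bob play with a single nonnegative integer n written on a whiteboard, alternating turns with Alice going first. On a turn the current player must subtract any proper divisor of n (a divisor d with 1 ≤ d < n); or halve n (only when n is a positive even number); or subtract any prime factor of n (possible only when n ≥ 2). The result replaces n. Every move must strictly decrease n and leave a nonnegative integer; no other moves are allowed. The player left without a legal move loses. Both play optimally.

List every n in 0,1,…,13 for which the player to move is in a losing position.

0, 1, 4, 9

Build the W/L table. Terminal = L. A non-terminal position is W if it has a move to some L; otherwise it is L.
n=0: no move → L
n=1: no move → L
n=2: can move to 0, which is L ⇒ W
n=3: can move to 0, which is L ⇒ W
n=4: moves to 2(W), 3(W); every one is W ⇒ L
n=5: can move to 0, which is L ⇒ W
n=6: can move to 4, which is L ⇒ W
n=7: can move to 0, which is L ⇒ W
n=8: can move to 4, which is L ⇒ W
n=9: moves to 6(W), 8(W); every one is W ⇒ L
n=10: can move to 9, which is L ⇒ W
n=11: can move to 0, which is L ⇒ W
n=12: can move to 9, which is L ⇒ W
n=13: can move to 0, which is L ⇒ W
Reading off the rows marked L gives the requested list; there are 4 such values of n.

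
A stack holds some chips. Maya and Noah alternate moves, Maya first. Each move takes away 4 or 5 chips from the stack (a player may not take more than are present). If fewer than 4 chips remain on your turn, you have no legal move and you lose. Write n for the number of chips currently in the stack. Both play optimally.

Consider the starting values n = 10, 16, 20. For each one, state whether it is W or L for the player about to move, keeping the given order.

10: L, 16: W, 20: L

Compute win/loss labels from the base case upward. A position with no move is L. Any other position is W if it can reach an L in one move, else L.
n=0: no move → L
n=1: no move → L
n=2: no move → L
n=3: no move → L
n=4: W (go to 0, an L position)
n=5: W (go to 1, an L position)
n=6: W (go to 2, an L position)
n=7: W (go to 3, an L position)
n=8: W (go to 3, an L position)
n=9: L (options 5(W), 4(W) are all W)
n=10: L (options 6(W), 5(W) are all W)
n=11: L (options 7(W), 6(W) are all W)
n=12: L (options 8(W), 7(W) are all W)
n=13: W (go to 9, an L position)
n=14: W (go to 10, an L position)
n=15: W (go to 11, an L position)
n=16: W (go to 12, an L position)
n=17: W (go to 12, an L position)
n=18: L (options 14(W), 13(W) are all W)
n=19: L (options 15(W), 14(W) are all W)
n=20: L (options 16(W), 15(W) are all W)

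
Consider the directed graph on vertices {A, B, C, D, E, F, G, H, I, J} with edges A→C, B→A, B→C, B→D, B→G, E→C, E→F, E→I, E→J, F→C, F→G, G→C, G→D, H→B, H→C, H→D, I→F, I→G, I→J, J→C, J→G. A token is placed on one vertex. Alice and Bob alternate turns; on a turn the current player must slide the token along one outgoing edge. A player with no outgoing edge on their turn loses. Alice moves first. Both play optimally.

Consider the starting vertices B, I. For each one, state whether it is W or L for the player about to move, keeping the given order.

B: W, I: L

Work bottom-up. With no move the player to move loses. Otherwise the position is W if at least one move leads to an L position for the opponent, and L if every move leads to a W.
Every edge goes from a vertex to one that appears earlier in the order D, C, A, G, F, J, I, B, H, E, so processing vertices in that order labels each vertex after all of its successors.
D: no outgoing edge → L
C: no outgoing edge → L
A: →C(L), so W
G: →C(L), so W
F: →C(L), so W
J: →C(L), so W
I: →J(W), F(W), G(W) — all W, so L
B: →C(L), so W
H: →C(L), so W
E: →I(L), so W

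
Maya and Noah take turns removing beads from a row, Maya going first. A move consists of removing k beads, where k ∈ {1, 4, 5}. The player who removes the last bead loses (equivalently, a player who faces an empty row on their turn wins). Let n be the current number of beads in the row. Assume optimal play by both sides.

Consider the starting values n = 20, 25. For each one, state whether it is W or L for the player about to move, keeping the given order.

20: W, 25: L

Use the standard recursion: the mover wins at a terminal position; elsewhere, the mover wins exactly when some move hands the opponent an L position.
n=0: no move; the opponent has just taken the last bead and therefore loses → W
n=1: the only move is to 0(W), a W ⇒ L
n=2: can move to 1, which is L ⇒ W
n=3: the only move is to 2(W), a W ⇒ L
n=4: can move to 3, which is L ⇒ W
n=5: can move to 1, which is L ⇒ W
n=6: can move to 1, which is L ⇒ W
n=7: can move to 3, which is L ⇒ W
n=8: can move to 3, which is L ⇒ W
n=9: moves to 8(W), 5(W), 4(W); every one is W ⇒ L
n=10: can move to 9, which is L ⇒ W
n=11: moves to 10(W), 7(W), 6(W); every one is W ⇒ L
n=12: can move to 11, which is L ⇒ W
n=13: can move to 9, which is L ⇒ W
n=14: can move to 9, which is L ⇒ W
n=15: can move to 11, which is L ⇒ W
n=16: can move to 11, which is L ⇒ W
n=17: moves to 16(W), 13(W), 12(W); every one is W ⇒ L
n=18: can move to 17, which is L ⇒ W
n=19: moves to 18(W), 15(W), 14(W); every one is W ⇒ L
n=20: can move to 19, which is L ⇒ W
n=21: can move to 17, which is L ⇒ W
n=22: can move to 17, which is L ⇒ W
n=23: can move to 19, which is L ⇒ W
n=24: can move to 19, which is L ⇒ W
n=25: moves to 24(W), 21(W), 20(W); every one is W ⇒ L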